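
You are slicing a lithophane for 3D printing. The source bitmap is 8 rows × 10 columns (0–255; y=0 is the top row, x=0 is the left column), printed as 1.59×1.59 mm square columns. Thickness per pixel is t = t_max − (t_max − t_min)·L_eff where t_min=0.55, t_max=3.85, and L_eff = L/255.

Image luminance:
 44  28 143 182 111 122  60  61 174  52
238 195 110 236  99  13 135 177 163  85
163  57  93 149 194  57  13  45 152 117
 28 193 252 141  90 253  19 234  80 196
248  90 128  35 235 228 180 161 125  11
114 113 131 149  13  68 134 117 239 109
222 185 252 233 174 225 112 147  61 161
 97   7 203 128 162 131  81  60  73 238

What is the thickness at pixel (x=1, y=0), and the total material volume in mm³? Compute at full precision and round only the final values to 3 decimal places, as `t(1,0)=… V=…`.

t(1,0)=3.488 V=434.018

span = t_max - t_min = 3.85 - 0.55 = 3.300
L(1,0) = 28, L_eff = 28/255 = 0.109804
t(1,0) = 3.85 - 3.300·0.109804 = 3.488
Σt over all 8·10 pixels = 72963/425 ≈ 171.6776471
V = pitch²·Σt = 1.59²·72963/425 = 434.018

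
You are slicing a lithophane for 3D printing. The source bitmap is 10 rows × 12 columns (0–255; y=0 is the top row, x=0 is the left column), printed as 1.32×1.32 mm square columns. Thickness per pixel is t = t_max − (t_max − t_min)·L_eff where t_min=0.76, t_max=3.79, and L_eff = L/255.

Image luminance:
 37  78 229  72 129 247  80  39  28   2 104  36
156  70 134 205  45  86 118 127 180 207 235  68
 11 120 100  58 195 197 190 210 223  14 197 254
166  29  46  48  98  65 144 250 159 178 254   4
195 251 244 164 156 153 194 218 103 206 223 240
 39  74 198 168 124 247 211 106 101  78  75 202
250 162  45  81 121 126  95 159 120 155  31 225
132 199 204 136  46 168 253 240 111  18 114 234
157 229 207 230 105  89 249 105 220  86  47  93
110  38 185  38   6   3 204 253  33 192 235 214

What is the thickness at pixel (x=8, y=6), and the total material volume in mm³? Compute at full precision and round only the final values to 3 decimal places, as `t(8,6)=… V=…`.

span = t_max - t_min = 3.79 - 0.76 = 3.030
L(8,6) = 120, L_eff = 120/255 = 0.470588
t(8,6) = 3.79 - 3.030·0.470588 = 2.364
Σt over all 10·12 pixels = 436931/1700 ≈ 257.0182353
V = pitch²·Σt = 1.32²·436931/1700 = 447.829

t(8,6)=2.364 V=447.829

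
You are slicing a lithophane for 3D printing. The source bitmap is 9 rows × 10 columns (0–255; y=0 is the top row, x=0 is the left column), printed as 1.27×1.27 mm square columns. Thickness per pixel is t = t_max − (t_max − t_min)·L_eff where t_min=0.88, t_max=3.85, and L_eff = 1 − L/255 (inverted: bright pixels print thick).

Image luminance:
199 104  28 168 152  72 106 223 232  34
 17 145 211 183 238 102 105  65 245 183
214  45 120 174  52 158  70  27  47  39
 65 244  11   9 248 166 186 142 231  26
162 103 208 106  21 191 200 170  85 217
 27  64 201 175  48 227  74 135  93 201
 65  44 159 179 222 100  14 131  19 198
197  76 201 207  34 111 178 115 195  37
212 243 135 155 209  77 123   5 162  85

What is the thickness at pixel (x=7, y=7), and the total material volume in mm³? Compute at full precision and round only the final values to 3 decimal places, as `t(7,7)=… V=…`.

t(7,7)=2.219 V=347.194

span = t_max - t_min = 3.85 - 0.88 = 2.970
L(7,7) = 115, L_eff = 1 - 115/255 = 0.549020 (inverted)
t(7,7) = 3.85 - 2.970·0.549020 = 2.219
Σt over all 9·10 pixels = 914859/4250 ≈ 215.2609412
V = pitch²·Σt = 1.27²·914859/4250 = 347.194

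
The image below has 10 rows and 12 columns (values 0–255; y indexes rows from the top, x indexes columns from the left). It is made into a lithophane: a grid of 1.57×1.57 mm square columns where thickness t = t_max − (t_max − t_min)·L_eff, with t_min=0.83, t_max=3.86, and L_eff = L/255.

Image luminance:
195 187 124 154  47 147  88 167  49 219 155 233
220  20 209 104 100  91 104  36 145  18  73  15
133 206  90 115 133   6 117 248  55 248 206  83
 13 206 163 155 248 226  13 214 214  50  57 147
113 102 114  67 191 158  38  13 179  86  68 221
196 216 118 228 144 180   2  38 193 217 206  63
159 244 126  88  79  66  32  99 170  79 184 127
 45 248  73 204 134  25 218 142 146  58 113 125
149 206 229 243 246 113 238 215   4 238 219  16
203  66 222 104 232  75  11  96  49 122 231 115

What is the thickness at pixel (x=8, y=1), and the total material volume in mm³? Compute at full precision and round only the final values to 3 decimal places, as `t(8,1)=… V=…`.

t(8,1)=2.137 V=672.447

span = t_max - t_min = 3.86 - 0.83 = 3.030
L(8,1) = 145, L_eff = 145/255 = 0.568627
t(8,1) = 3.86 - 3.030·0.568627 = 2.137
Σt over all 10·12 pixels = 2318877/8500 ≈ 272.8090588
V = pitch²·Σt = 1.57²·2318877/8500 = 672.447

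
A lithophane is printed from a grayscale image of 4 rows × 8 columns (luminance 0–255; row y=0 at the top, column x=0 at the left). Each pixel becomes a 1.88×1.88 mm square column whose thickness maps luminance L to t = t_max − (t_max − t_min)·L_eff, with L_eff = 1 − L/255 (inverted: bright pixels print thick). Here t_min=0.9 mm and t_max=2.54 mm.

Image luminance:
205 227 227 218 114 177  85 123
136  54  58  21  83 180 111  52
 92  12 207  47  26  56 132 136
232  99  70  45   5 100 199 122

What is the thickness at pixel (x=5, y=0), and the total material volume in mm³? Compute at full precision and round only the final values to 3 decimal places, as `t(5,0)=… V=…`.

span = t_max - t_min = 2.54 - 0.9 = 1.640
L(5,0) = 177, L_eff = 1 - 177/255 = 0.305882 (inverted)
t(5,0) = 2.54 - 1.640·0.305882 = 2.038
Σt over all 4·8 pixels = 111097/2125 ≈ 52.2809412
V = pitch²·Σt = 1.88²·111097/2125 = 184.782

t(5,0)=2.038 V=184.782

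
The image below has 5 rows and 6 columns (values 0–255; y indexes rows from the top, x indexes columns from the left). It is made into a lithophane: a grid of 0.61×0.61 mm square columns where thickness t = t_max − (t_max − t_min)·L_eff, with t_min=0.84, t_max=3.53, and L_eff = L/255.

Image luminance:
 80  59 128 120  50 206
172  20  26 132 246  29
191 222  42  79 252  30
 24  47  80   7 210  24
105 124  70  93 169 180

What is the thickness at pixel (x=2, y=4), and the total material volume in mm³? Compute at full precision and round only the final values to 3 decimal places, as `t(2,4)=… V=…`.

span = t_max - t_min = 3.53 - 0.84 = 2.690
L(2,4) = 70, L_eff = 70/255 = 0.274510
t(2,4) = 3.53 - 2.690·0.274510 = 2.792
Σt over all 5·6 pixels = 1835077/25500 ≈ 71.9638039
V = pitch²·Σt = 0.61²·1835077/25500 = 26.778

t(2,4)=2.792 V=26.778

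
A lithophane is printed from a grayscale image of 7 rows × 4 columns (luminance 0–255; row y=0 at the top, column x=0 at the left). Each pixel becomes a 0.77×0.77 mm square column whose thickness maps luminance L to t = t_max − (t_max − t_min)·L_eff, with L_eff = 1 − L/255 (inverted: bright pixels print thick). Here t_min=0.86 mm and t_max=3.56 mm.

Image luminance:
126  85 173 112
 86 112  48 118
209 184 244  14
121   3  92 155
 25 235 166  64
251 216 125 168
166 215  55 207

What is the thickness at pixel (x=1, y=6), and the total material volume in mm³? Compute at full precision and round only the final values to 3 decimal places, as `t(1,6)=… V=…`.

span = t_max - t_min = 3.56 - 0.86 = 2.700
L(1,6) = 215, L_eff = 1 - 215/255 = 0.156863 (inverted)
t(1,6) = 3.56 - 2.700·0.156863 = 3.136
Σt over all 7·4 pixels = 54443/850 ≈ 64.0505882
V = pitch²·Σt = 0.77²·54443/850 = 37.976

t(1,6)=3.136 V=37.976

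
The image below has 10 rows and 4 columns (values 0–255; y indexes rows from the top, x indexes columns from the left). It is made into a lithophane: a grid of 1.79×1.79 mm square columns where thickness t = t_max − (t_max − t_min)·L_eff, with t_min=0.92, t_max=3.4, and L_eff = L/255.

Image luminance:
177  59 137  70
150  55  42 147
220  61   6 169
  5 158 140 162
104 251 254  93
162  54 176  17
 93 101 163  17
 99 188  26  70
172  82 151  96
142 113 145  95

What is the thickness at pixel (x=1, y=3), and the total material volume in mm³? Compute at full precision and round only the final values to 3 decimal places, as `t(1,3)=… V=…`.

t(1,3)=1.863 V=291.729

span = t_max - t_min = 3.4 - 0.92 = 2.480
L(1,3) = 158, L_eff = 158/255 = 0.619608
t(1,3) = 3.4 - 2.480·0.619608 = 1.863
Σt over all 10·4 pixels = 580436/6375 ≈ 91.0487843
V = pitch²·Σt = 1.79²·580436/6375 = 291.729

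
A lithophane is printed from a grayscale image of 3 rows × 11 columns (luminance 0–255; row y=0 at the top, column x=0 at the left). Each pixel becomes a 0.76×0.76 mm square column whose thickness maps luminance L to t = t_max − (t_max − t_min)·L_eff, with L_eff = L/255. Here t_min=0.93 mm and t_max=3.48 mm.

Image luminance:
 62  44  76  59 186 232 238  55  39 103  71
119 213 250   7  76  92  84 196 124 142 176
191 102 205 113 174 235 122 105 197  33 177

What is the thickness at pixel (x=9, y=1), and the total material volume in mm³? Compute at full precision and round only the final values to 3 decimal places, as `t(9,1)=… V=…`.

t(9,1)=2.060 V=41.506

span = t_max - t_min = 3.48 - 0.93 = 2.550
L(9,1) = 142, L_eff = 142/255 = 0.556863
t(9,1) = 3.48 - 2.550·0.556863 = 2.060
Σt over all 3·11 pixels = 71.86
V = pitch²·Σt = 0.76²·71.86 = 41.506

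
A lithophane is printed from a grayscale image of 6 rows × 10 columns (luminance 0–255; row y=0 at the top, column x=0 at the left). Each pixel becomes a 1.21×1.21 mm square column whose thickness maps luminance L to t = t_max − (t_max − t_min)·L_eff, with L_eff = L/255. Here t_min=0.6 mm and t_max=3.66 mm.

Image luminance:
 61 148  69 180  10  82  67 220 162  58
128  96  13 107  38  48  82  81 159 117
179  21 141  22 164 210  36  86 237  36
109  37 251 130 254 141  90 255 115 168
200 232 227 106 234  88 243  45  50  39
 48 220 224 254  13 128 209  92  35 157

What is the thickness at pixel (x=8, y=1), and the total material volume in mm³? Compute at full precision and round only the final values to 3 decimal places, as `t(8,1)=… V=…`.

span = t_max - t_min = 3.66 - 0.6 = 3.060
L(8,1) = 159, L_eff = 159/255 = 0.623529
t(8,1) = 3.66 - 3.060·0.623529 = 1.752
Σt over all 6·10 pixels = 130.176
V = pitch²·Σt = 1.21²·130.176 = 190.591

t(8,1)=1.752 V=190.591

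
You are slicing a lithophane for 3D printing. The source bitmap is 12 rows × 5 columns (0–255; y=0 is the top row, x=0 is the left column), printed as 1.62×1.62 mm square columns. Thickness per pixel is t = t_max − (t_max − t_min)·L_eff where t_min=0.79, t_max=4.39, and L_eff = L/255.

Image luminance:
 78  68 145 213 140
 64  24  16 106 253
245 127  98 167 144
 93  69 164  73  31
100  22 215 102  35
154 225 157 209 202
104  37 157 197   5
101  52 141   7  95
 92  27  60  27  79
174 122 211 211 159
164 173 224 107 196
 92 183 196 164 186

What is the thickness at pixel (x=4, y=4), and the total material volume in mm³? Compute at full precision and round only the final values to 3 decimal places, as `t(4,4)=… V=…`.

t(4,4)=3.896 V=414.056

span = t_max - t_min = 4.39 - 0.79 = 3.600
L(4,4) = 35, L_eff = 35/255 = 0.137255
t(4,4) = 4.39 - 3.600·0.137255 = 3.896
Σt over all 12·5 pixels = 67053/425 ≈ 157.7717647
V = pitch²·Σt = 1.62²·67053/425 = 414.056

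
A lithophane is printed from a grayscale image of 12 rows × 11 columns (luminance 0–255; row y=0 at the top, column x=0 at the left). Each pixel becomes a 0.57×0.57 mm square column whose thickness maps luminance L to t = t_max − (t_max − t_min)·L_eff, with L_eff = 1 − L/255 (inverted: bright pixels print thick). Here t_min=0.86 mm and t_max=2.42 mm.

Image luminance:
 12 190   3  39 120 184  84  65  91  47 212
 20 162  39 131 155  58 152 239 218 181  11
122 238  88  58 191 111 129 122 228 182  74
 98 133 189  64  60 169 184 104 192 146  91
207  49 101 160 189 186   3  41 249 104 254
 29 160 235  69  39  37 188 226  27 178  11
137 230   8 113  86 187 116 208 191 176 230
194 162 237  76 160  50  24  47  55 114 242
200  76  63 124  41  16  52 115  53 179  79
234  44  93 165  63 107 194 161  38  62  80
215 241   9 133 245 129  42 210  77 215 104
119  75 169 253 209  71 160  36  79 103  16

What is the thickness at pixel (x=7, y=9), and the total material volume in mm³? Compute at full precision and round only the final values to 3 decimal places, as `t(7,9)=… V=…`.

t(7,9)=1.845 V=69.321

span = t_max - t_min = 2.42 - 0.86 = 1.560
L(7,9) = 161, L_eff = 1 - 161/255 = 0.368627 (inverted)
t(7,9) = 2.42 - 1.560·0.368627 = 1.845
Σt over all 12·11 pixels = 213.36
V = pitch²·Σt = 0.57²·213.36 = 69.321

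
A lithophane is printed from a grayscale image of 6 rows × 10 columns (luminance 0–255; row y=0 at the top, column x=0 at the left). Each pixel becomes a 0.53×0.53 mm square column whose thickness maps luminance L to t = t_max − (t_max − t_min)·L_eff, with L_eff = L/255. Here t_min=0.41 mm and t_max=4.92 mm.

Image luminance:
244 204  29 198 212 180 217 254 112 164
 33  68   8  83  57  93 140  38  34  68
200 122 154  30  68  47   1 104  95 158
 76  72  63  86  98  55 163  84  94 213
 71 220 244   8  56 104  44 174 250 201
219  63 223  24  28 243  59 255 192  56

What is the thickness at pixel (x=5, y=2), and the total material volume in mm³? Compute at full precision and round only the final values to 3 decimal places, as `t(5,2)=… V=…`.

span = t_max - t_min = 4.92 - 0.41 = 4.510
L(5,2) = 47, L_eff = 47/255 = 0.184314
t(5,2) = 4.92 - 4.510·0.184314 = 4.089
Σt over all 6·10 pixels = 4301597/25500 ≈ 168.6900784
V = pitch²·Σt = 0.53²·4301597/25500 = 47.385

t(5,2)=4.089 V=47.385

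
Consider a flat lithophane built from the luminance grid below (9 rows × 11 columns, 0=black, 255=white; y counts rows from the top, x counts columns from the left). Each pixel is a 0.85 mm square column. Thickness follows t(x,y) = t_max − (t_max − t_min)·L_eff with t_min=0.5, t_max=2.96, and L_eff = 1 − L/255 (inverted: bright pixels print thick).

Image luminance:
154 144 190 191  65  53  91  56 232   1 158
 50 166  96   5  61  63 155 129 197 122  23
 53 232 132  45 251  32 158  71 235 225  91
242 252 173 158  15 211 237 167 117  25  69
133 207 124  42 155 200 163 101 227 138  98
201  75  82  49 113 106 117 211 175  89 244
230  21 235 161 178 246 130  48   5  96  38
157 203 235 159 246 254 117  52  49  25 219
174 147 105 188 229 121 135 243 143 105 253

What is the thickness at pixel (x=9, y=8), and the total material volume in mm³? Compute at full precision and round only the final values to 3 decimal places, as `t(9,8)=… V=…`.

span = t_max - t_min = 2.96 - 0.5 = 2.460
L(9,8) = 105, L_eff = 1 - 105/255 = 0.588235 (inverted)
t(9,8) = 2.96 - 2.460·0.588235 = 1.513
Σt over all 9·11 pixels = 153513/850 ≈ 180.6035294
V = pitch²·Σt = 0.85²·153513/850 = 130.486

t(9,8)=1.513 V=130.486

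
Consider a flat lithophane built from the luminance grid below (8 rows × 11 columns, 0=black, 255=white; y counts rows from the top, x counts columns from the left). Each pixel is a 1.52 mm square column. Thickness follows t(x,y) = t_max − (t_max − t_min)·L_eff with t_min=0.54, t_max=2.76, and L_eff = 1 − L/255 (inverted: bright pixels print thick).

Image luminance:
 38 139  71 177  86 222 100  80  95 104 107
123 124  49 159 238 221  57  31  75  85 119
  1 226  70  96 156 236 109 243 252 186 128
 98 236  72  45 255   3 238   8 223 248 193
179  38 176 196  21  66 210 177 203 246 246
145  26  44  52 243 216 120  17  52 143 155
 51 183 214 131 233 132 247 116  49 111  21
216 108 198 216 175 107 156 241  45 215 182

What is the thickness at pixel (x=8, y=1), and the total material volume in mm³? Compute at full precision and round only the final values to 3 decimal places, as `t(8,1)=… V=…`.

span = t_max - t_min = 2.76 - 0.54 = 2.220
L(8,1) = 75, L_eff = 1 - 75/255 = 0.705882 (inverted)
t(8,1) = 2.76 - 2.220·0.705882 = 1.193
Σt over all 8·11 pixels = 65114/425 ≈ 153.2094118
V = pitch²·Σt = 1.52²·65114/425 = 353.975

t(8,1)=1.193 V=353.975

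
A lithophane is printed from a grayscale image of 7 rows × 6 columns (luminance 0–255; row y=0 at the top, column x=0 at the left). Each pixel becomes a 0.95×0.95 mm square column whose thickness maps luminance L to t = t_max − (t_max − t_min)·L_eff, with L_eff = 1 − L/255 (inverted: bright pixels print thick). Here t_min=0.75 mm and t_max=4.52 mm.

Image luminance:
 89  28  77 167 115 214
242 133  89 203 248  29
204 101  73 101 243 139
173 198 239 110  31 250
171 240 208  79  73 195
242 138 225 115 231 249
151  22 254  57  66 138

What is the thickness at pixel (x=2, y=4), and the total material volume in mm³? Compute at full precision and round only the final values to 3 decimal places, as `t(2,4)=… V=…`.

t(2,4)=3.825 V=113.156

span = t_max - t_min = 4.52 - 0.75 = 3.770
L(2,4) = 208, L_eff = 1 - 208/255 = 0.184314 (inverted)
t(2,4) = 4.52 - 3.770·0.184314 = 3.825
Σt over all 7·6 pixels = 31972/255 ≈ 125.3803922
V = pitch²·Σt = 0.95²·31972/255 = 113.156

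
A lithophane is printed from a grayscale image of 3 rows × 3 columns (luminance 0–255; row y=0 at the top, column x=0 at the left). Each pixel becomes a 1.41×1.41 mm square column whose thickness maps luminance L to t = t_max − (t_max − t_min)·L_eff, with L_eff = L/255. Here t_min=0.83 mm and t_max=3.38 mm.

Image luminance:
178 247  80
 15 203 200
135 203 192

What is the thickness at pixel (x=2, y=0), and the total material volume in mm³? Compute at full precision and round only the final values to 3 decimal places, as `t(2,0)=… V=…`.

span = t_max - t_min = 3.38 - 0.83 = 2.550
L(2,0) = 80, L_eff = 80/255 = 0.313725
t(2,0) = 3.38 - 2.550·0.313725 = 2.580
Σt over all 3·3 pixels = 15.89
V = pitch²·Σt = 1.41²·15.89 = 31.591

t(2,0)=2.580 V=31.591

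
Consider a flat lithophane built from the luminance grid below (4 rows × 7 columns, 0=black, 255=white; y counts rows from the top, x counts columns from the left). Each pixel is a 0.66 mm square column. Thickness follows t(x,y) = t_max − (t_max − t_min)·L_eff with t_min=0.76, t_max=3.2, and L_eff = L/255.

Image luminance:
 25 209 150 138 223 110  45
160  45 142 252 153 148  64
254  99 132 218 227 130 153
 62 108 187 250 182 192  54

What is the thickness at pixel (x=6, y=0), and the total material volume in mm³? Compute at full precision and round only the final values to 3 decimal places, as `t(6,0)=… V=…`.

span = t_max - t_min = 3.2 - 0.76 = 2.440
L(6,0) = 45, L_eff = 45/255 = 0.176471
t(6,0) = 3.2 - 2.440·0.176471 = 2.769
Σt over all 4·7 pixels = 320368/6375 ≈ 50.2538039
V = pitch²·Σt = 0.66²·320368/6375 = 21.891

t(6,0)=2.769 V=21.891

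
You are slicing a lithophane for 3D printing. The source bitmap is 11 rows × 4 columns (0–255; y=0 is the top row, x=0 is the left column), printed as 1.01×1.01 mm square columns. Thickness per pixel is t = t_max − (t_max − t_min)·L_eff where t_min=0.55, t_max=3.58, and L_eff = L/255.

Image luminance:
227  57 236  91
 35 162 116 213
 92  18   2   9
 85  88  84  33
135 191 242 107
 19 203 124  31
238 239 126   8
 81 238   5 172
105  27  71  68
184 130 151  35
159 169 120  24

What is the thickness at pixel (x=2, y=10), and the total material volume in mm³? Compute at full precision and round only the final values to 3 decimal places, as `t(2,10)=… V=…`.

span = t_max - t_min = 3.58 - 0.55 = 3.030
L(2,10) = 120, L_eff = 120/255 = 0.470588
t(2,10) = 3.58 - 3.030·0.470588 = 2.154
Σt over all 11·4 pixels = 83897/850 ≈ 98.7023529
V = pitch²·Σt = 1.01²·83897/850 = 100.686

t(2,10)=2.154 V=100.686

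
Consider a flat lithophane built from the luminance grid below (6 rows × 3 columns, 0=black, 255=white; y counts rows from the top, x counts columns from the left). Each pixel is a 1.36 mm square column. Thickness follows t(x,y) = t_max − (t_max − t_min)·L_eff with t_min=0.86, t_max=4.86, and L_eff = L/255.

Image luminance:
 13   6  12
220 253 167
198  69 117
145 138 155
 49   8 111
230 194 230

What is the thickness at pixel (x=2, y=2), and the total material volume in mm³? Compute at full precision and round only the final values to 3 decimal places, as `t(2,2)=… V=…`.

span = t_max - t_min = 4.86 - 0.86 = 4.000
L(2,2) = 117, L_eff = 117/255 = 0.458824
t(2,2) = 4.86 - 4.000·0.458824 = 3.025
Σt over all 6·3 pixels = 65237/1275 ≈ 51.1662745
V = pitch²·Σt = 1.36²·65237/1275 = 94.637

t(2,2)=3.025 V=94.637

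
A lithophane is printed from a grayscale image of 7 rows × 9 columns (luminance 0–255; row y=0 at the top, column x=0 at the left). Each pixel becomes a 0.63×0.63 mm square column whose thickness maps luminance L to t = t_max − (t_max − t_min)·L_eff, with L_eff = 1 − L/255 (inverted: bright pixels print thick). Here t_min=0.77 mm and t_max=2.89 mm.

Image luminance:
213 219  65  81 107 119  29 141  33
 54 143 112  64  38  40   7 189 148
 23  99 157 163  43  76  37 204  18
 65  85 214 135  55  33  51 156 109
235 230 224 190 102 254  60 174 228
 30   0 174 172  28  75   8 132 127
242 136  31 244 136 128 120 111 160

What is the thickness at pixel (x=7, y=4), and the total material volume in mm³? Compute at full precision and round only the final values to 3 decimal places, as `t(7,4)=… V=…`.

span = t_max - t_min = 2.89 - 0.77 = 2.120
L(7,4) = 174, L_eff = 1 - 174/255 = 0.317647 (inverted)
t(7,4) = 2.89 - 2.120·0.317647 = 2.217
Σt over all 7·9 pixels = 163501/1500 ≈ 109.0006667
V = pitch²·Σt = 0.63²·163501/1500 = 43.262

t(7,4)=2.217 V=43.262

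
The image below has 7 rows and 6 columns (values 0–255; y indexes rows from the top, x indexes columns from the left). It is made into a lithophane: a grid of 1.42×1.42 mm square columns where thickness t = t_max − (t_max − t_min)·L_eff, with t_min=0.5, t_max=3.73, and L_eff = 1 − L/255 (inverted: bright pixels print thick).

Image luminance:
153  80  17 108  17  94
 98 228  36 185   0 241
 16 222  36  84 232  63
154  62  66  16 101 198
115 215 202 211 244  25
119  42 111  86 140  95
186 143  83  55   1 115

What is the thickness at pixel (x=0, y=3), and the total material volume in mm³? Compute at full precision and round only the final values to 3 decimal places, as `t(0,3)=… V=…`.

span = t_max - t_min = 3.73 - 0.5 = 3.230
L(0,3) = 154, L_eff = 1 - 154/255 = 0.396078 (inverted)
t(0,3) = 3.73 - 3.230·0.396078 = 2.451
Σt over all 7·6 pixels = 80.47
V = pitch²·Σt = 1.42²·80.47 = 162.260

t(0,3)=2.451 V=162.260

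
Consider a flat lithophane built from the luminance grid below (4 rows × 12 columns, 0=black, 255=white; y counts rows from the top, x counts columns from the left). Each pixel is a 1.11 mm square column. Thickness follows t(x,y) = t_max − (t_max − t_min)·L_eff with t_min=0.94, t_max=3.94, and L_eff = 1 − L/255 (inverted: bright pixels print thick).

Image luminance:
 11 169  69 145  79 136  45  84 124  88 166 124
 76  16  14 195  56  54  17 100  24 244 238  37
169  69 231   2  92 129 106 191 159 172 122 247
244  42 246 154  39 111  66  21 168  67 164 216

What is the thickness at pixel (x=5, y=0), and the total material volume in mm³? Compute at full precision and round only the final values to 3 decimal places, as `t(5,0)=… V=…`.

span = t_max - t_min = 3.94 - 0.94 = 3.000
L(5,0) = 136, L_eff = 1 - 136/255 = 0.466667 (inverted)
t(5,0) = 3.94 - 3.000·0.466667 = 2.540
Σt over all 4·12 pixels = 46866/425 ≈ 110.2729412
V = pitch²·Σt = 1.11²·46866/425 = 135.867

t(5,0)=2.540 V=135.867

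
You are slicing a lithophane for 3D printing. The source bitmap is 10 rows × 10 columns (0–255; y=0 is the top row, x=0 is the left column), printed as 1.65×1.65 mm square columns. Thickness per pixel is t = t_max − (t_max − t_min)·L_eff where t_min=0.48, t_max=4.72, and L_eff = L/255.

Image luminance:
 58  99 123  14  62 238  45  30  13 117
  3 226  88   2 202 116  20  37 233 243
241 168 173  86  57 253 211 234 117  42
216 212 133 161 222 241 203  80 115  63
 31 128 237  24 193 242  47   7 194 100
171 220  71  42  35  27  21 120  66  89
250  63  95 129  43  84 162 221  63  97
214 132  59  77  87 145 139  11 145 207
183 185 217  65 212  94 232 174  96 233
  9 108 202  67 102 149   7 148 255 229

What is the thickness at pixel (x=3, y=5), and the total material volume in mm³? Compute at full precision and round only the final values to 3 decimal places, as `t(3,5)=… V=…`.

t(3,5)=4.022 V=712.286

span = t_max - t_min = 4.72 - 0.48 = 4.240
L(3,5) = 42, L_eff = 42/255 = 0.164706
t(3,5) = 4.72 - 4.240·0.164706 = 4.022
Σt over all 10·10 pixels = 1667888/6375 ≈ 261.6294902
V = pitch²·Σt = 1.65²·1667888/6375 = 712.286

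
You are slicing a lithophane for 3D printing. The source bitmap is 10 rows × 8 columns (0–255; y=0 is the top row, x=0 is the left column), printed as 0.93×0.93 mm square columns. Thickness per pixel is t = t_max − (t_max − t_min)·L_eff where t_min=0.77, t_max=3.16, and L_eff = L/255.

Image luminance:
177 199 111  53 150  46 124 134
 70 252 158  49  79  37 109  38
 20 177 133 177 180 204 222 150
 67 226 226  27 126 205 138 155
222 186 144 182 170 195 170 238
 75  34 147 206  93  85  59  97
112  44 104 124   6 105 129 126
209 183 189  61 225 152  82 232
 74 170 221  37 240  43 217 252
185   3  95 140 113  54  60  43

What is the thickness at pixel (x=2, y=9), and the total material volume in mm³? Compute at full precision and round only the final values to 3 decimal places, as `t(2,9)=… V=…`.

span = t_max - t_min = 3.16 - 0.77 = 2.390
L(2,9) = 95, L_eff = 95/255 = 0.372549
t(2,9) = 3.16 - 2.390·0.372549 = 2.270
Σt over all 10·8 pixels = 981118/6375 ≈ 153.9008627
V = pitch²·Σt = 0.93²·981118/6375 = 133.109

t(2,9)=2.270 V=133.109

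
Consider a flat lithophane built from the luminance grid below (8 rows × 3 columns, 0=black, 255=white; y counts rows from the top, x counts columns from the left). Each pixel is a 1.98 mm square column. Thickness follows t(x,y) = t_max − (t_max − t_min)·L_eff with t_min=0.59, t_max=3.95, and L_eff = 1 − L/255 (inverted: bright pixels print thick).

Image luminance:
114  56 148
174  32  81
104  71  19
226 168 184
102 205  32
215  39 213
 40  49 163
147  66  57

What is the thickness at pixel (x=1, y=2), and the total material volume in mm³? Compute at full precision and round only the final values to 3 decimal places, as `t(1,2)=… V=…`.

t(1,2)=1.526 V=195.245

span = t_max - t_min = 3.95 - 0.59 = 3.360
L(1,2) = 71, L_eff = 1 - 71/255 = 0.721569 (inverted)
t(1,2) = 3.95 - 3.360·0.721569 = 1.526
Σt over all 8·3 pixels = 21166/425 ≈ 49.8023529
V = pitch²·Σt = 1.98²·21166/425 = 195.245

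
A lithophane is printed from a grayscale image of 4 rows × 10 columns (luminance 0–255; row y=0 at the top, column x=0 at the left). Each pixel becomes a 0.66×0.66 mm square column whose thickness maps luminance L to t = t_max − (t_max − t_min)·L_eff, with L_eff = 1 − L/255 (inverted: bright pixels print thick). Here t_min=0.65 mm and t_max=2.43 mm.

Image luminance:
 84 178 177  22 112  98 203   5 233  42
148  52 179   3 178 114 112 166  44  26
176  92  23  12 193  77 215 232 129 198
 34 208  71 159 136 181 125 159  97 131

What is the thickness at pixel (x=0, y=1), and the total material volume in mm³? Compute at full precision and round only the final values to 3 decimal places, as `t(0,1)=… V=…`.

t(0,1)=1.683 V=25.994

span = t_max - t_min = 2.43 - 0.65 = 1.780
L(0,1) = 148, L_eff = 1 - 148/255 = 0.419608 (inverted)
t(0,1) = 2.43 - 1.780·0.419608 = 1.683
Σt over all 4·10 pixels = 126806/2125 ≈ 59.6734118
V = pitch²·Σt = 0.66²·126806/2125 = 25.994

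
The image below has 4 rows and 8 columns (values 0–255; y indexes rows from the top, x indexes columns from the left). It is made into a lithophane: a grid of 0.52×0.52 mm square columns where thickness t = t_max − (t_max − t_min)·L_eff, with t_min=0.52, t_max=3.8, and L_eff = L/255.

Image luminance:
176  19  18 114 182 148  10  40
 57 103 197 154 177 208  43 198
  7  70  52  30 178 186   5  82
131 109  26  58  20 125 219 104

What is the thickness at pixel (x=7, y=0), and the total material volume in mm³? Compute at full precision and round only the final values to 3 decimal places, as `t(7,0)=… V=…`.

t(7,0)=3.285 V=21.591

span = t_max - t_min = 3.8 - 0.52 = 3.280
L(7,0) = 40, L_eff = 40/255 = 0.156863
t(7,0) = 3.8 - 3.280·0.156863 = 3.285
Σt over all 4·8 pixels = 169676/2125 ≈ 79.8475294
V = pitch²·Σt = 0.52²·169676/2125 = 21.591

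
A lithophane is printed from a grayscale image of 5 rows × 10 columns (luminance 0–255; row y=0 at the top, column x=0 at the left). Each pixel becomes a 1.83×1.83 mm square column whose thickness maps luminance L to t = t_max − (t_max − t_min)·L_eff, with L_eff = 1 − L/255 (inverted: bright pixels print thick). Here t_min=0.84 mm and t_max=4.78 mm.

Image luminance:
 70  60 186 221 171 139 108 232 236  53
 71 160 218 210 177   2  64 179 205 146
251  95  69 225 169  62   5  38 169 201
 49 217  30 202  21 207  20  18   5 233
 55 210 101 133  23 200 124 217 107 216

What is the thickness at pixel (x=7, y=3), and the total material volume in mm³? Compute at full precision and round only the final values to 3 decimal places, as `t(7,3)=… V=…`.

span = t_max - t_min = 4.78 - 0.84 = 3.940
L(7,3) = 18, L_eff = 1 - 18/255 = 0.929412 (inverted)
t(7,3) = 4.78 - 3.940·0.929412 = 1.118
Σt over all 5·10 pixels = 183176/1275 ≈ 143.6674510
V = pitch²·Σt = 1.83²·183176/1275 = 481.128

t(7,3)=1.118 V=481.128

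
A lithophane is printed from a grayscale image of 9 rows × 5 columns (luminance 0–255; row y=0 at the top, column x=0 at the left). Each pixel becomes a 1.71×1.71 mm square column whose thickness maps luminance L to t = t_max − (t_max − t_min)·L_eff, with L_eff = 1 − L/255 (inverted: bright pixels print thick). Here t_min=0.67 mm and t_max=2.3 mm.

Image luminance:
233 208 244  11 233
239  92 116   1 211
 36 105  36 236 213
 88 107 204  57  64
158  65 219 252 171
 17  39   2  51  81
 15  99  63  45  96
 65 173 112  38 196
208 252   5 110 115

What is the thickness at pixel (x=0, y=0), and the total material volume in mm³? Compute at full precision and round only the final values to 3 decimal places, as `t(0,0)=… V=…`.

span = t_max - t_min = 2.3 - 0.67 = 1.630
L(0,0) = 233, L_eff = 1 - 233/255 = 0.086275 (inverted)
t(0,0) = 2.3 - 1.630·0.086275 = 2.159
Σt over all 9·5 pixels = 411482/6375 ≈ 64.5461961
V = pitch²·Σt = 1.71²·411482/6375 = 188.740

t(0,0)=2.159 V=188.740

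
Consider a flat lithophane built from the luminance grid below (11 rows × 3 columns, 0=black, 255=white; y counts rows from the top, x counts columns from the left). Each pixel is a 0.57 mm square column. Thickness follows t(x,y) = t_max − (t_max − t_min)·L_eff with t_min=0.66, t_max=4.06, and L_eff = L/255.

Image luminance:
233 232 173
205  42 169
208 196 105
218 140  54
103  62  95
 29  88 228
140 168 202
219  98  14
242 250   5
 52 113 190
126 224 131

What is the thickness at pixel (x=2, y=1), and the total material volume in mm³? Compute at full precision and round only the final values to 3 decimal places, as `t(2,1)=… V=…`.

span = t_max - t_min = 4.06 - 0.66 = 3.400
L(2,1) = 169, L_eff = 169/255 = 0.662745
t(2,1) = 4.06 - 3.400·0.662745 = 1.807
Σt over all 11·3 pixels = 10589/150 ≈ 70.5933333
V = pitch²·Σt = 0.57²·10589/150 = 22.936

t(2,1)=1.807 V=22.936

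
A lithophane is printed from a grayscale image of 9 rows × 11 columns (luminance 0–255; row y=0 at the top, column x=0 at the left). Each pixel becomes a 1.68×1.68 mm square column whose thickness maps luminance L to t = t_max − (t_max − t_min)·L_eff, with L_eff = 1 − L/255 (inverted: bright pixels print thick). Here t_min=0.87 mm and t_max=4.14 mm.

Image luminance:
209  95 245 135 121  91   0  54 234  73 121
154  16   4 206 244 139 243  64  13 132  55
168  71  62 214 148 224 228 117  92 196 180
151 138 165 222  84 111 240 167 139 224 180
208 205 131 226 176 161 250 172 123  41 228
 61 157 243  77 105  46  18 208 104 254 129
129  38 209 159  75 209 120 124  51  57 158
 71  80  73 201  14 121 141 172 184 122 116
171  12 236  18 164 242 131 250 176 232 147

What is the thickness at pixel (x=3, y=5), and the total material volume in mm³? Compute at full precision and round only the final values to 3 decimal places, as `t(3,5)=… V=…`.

t(3,5)=1.857 V=745.997

span = t_max - t_min = 4.14 - 0.87 = 3.270
L(3,5) = 77, L_eff = 1 - 77/255 = 0.698039 (inverted)
t(3,5) = 4.14 - 3.270·0.698039 = 1.857
Σt over all 9·11 pixels = 112333/425 ≈ 264.3129412
V = pitch²·Σt = 1.68²·112333/425 = 745.997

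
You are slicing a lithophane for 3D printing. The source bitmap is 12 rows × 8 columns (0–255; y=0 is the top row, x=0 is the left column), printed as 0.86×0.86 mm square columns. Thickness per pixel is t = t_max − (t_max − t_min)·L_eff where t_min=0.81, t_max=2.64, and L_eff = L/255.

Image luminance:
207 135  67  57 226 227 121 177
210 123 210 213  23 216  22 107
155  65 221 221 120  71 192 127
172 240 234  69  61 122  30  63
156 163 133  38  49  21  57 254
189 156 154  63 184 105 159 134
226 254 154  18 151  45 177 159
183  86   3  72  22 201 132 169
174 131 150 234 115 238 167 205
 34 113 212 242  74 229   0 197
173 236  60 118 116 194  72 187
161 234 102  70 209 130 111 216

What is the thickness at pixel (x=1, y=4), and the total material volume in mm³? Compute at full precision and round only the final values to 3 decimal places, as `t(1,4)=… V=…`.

t(1,4)=1.470 V=115.923

span = t_max - t_min = 2.64 - 0.81 = 1.830
L(1,4) = 163, L_eff = 163/255 = 0.639216
t(1,4) = 2.64 - 1.830·0.639216 = 1.470
Σt over all 12·8 pixels = 266453/1700 ≈ 156.7370588
V = pitch²·Σt = 0.86²·266453/1700 = 115.923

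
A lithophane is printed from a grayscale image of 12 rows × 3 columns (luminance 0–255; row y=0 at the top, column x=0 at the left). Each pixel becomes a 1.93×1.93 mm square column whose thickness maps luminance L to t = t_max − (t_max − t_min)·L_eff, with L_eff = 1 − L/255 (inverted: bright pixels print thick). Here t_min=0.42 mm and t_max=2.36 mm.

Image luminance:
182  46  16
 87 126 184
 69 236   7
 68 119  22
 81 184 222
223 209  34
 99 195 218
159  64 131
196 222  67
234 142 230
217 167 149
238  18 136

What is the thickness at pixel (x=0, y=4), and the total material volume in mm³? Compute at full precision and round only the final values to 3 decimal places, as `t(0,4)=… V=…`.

span = t_max - t_min = 2.36 - 0.42 = 1.940
L(0,4) = 81, L_eff = 1 - 81/255 = 0.682353 (inverted)
t(0,4) = 2.36 - 1.940·0.682353 = 1.036
Σt over all 12·3 pixels = 677489/12750 ≈ 53.1363922
V = pitch²·Σt = 1.93²·677489/12750 = 197.928

t(0,4)=1.036 V=197.928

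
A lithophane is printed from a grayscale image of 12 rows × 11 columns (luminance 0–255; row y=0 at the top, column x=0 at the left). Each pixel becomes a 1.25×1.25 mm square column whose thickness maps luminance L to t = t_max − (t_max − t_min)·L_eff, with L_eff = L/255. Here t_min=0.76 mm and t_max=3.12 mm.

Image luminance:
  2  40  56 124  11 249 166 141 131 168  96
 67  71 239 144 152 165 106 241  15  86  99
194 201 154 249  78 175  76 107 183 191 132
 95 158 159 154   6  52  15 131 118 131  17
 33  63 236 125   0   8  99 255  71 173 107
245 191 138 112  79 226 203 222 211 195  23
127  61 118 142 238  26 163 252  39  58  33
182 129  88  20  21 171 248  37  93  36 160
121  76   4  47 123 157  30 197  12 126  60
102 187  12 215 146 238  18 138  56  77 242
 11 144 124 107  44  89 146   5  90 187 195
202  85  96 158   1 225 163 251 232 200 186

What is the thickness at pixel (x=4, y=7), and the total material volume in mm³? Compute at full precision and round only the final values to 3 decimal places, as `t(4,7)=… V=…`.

t(4,7)=2.926 V=410.291

span = t_max - t_min = 3.12 - 0.76 = 2.360
L(4,7) = 21, L_eff = 21/255 = 0.082353
t(4,7) = 3.12 - 2.360·0.082353 = 2.926
Σt over all 12·11 pixels = 1673987/6375 ≈ 262.5861961
V = pitch²·Σt = 1.25²·1673987/6375 = 410.291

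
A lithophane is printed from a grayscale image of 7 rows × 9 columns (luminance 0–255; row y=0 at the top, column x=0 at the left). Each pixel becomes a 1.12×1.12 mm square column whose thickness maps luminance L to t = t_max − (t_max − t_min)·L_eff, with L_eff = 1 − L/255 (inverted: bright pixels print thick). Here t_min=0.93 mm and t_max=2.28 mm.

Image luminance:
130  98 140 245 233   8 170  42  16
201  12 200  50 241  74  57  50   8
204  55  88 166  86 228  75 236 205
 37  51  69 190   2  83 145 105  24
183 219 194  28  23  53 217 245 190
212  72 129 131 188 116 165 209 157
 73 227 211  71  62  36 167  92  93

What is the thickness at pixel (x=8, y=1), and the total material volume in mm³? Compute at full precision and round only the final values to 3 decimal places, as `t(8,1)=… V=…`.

span = t_max - t_min = 2.28 - 0.93 = 1.350
L(8,1) = 8, L_eff = 1 - 8/255 = 0.968627 (inverted)
t(8,1) = 2.28 - 1.350·0.968627 = 0.972
Σt over all 7·9 pixels = 84843/850 ≈ 99.8152941
V = pitch²·Σt = 1.12²·84843/850 = 125.208

t(8,1)=0.972 V=125.208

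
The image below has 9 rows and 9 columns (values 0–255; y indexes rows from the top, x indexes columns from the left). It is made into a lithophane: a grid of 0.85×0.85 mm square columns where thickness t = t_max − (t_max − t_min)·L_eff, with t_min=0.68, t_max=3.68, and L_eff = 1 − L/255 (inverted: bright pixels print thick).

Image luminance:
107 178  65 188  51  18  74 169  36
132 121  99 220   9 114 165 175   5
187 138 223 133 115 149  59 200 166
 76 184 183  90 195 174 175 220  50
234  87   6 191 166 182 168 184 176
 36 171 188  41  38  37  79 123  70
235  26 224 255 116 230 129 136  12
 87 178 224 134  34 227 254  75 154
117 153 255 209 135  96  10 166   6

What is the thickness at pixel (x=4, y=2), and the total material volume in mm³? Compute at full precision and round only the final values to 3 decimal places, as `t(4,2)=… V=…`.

span = t_max - t_min = 3.68 - 0.68 = 3.000
L(4,2) = 115, L_eff = 1 - 115/255 = 0.549020 (inverted)
t(4,2) = 3.68 - 3.000·0.549020 = 2.033
Σt over all 9·9 pixels = 76894/425 ≈ 180.9270588
V = pitch²·Σt = 0.85²·76894/425 = 130.720

t(4,2)=2.033 V=130.720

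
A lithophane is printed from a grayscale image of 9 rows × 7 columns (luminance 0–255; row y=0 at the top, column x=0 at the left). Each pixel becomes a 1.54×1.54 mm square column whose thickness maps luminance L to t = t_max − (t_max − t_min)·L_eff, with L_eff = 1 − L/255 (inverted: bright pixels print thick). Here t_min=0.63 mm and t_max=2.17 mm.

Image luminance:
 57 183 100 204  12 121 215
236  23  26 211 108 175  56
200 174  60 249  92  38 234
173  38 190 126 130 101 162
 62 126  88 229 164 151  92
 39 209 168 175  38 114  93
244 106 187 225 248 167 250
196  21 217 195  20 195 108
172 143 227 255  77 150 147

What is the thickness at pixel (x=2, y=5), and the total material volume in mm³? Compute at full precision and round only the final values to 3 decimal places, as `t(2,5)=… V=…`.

t(2,5)=1.645 V=222.918

span = t_max - t_min = 2.17 - 0.63 = 1.540
L(2,5) = 168, L_eff = 1 - 168/255 = 0.341176 (inverted)
t(2,5) = 2.17 - 1.540·0.341176 = 1.645
Σt over all 9·7 pixels = 2396863/25500 ≈ 93.9946275
V = pitch²·Σt = 1.54²·2396863/25500 = 222.918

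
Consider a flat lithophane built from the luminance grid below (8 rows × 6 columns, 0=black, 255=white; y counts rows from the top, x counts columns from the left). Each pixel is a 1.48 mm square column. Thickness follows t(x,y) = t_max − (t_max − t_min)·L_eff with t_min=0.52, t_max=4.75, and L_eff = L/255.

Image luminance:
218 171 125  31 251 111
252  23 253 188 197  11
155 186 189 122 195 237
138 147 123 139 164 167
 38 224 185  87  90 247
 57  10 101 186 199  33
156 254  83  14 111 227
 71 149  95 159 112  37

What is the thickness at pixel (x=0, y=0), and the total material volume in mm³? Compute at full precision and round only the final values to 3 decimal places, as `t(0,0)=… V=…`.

t(0,0)=1.134 V=255.314

span = t_max - t_min = 4.75 - 0.52 = 4.230
L(0,0) = 218, L_eff = 218/255 = 0.854902
t(0,0) = 4.75 - 4.230·0.854902 = 1.134
Σt over all 8·6 pixels = 495381/4250 ≈ 116.5602353
V = pitch²·Σt = 1.48²·495381/4250 = 255.314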